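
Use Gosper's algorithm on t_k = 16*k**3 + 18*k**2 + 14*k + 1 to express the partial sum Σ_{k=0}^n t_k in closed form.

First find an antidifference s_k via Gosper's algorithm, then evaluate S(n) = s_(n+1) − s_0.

S(n) = 4*n**4 + 14*n**3 + 20*n**2 + 11*n + 1

r(k) = (16*k**3 + 66*k**2 + 98*k + 49)/(16*k**3 + 18*k**2 + 14*k + 1) after simplifying.
A = 1, B = 1, C = k**3 + 9*k**2/8 + 7*k/8 + 1/16.
Set up (1)·f(k+1) − (1)·f(k) − (k**3 + 9*k**2/8 + 7*k/8 + 1/16) = 0.
From deg A=0, deg B=0, deg C=3: d=4.
Solve for f: f(k) = k*(4*k**3 - 2*k**2 + 2*k - 3)/16 (degree 4 ≤ 4).
R(k) = B(k−1)·f(k)/C(k) = k*(4*k**3 - 2*k**2 + 2*k - 3)/(16*k**3 + 18*k**2 + 14*k + 1); s_k = R·t_k = k*(4*k**3 - 2*k**2 + 2*k - 3).
Verify: 16*k**3 + 18*k**2 + 14*k + 1 matches t_k.
s_(n+1) = 4*n**4 + 14*n**3 + 20*n**2 + 11*n + 1 and s_(0) = 0, so S(n) = 4*n**4 + 14*n**3 + 20*n**2 + 11*n + 1.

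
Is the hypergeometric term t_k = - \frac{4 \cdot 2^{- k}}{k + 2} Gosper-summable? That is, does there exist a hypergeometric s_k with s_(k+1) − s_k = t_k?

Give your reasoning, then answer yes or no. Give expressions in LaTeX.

The ratio is (k + 2)/(2*(k + 3)).
Gosper form: A/B · C(k+1)/C(k) with A=k/2 + 1, B=k + 3, C=1.
Need (k/2 + 1)·f(k+1) − (k + 2)·f(k) = 1.
Degrees (1,1,0) ⇒ d ≤ -1.
Negative degree bound (-1): no f exists, t_k not Gosper-summable.

No — key equation has no polynomial f.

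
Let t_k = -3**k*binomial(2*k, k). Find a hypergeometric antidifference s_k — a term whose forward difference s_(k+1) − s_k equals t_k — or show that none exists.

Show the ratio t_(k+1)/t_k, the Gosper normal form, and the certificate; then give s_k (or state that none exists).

no hypergeometric antidifference exists

Step 1: r(k) = 6*(2*k + 1)/(k + 1).
Factor: A=12*k + 6; B=k + 1; C=1.
Key eq: (12*k + 6)·f(k+1) = (k)·f(k) + (1).
deg f ≤ -1 (via 1,1,0).
Bound -1 < 0, so the key equation has no polynomial solution.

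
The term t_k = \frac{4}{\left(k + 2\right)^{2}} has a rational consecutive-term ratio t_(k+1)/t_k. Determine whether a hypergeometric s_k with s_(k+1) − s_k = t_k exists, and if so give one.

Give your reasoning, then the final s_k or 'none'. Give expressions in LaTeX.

none — t_k is not Gosper-summable

Ratio r(k) = (k + 2)**2/(k + 3)**2.
Factor: A=k**2 + 4*k + 4; B=k**2 + 6*k + 9; C=1.
Solve (k**2 + 4*k + 4)·f(k+1) − (k**2 + 4*k + 4)·f(k) = 1.
Bound: deg f ≤ 0.
Put f(k) = c0: A·f(k+1) − B(k−1)·f(k) − C = -1; need -1 = 0 — inconsistent ⇒ no f, not summable.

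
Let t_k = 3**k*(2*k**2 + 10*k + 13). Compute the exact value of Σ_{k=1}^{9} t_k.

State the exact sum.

Σ = 7203963

Compute t_(k+1)/t_k: get 3*(2*k**2 + 14*k + 25)/(2*k**2 + 10*k + 13).
Normal form (A,B,C) = (3, 1, k**2 + 5*k + 13/2).
f must satisfy (3)·f(k+1) − (1)·f(k) = k**2 + 5*k + 13/2.
d = 2 from the (0,0,2) case.
Solve for f: f(k) = (k**2 + 2*k + 2)/2 (degree 2 ≤ 2).
Then R = B(k−1)f/C = (k**2 + 2*k + 2)/(2*k**2 + 10*k + 13), so s_k = R(k)·t_k = 3**k*(k**2 + 2*k + 2).
s_(k+1) − s_k = 3**k*(2*k**2 + 10*k + 13) = t_k.
Telescoping: Σ = s_(10) − s_(1) = 7203978 − (15) = 7203963.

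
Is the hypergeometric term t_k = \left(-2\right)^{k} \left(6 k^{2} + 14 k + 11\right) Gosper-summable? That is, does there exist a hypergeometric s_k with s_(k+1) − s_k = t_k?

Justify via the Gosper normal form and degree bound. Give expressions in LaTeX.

t_(k+1)/t_k = 2*(-6*k**2 - 26*k - 31)/(6*k**2 + 14*k + 11).
Factor: A=-2; B=1; C=k**2 + 7*k/3 + 11/6.
Set up (-2)·f(k+1) − (1)·f(k) − (k**2 + 7*k/3 + 11/6) = 0.
d = 2 from the (0,0,2) case.
Match coefficients ⇒ f(k) = -(2*k**2 + 2*k + 1)/6.
Get s_k = R·t_k = (-2)**k*(-2*k**2 - 2*k - 1) with R(k) = B(k−1)f(k)/C(k) = -(2*k**2 + 2*k + 1)/(6*k**2 + 14*k + 11).
Verify: (-2)**k*(6*k**2 + 14*k + 11) matches t_k.

Yes. s_k = \left(-2\right)^{k} \left(- 2 k^{2} - 2 k - 1\right).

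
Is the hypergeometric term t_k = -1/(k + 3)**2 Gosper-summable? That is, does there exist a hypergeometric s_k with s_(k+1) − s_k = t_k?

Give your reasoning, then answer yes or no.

No — the linear system for f has no solution.

The ratio is (k + 3)**2/(k + 4)**2.
Gosper form: A/B · C(k+1)/C(k) with A=k**2 + 6*k + 9, B=k**2 + 8*k + 16, C=1.
Solve (k**2 + 6*k + 9)·f(k+1) − (k**2 + 6*k + 9)·f(k) = 1.
Bound: deg f ≤ 0.
Write f(k) = c0. Then LHS − RHS = -1, requiring -1 = 0: contradictory. No certificate.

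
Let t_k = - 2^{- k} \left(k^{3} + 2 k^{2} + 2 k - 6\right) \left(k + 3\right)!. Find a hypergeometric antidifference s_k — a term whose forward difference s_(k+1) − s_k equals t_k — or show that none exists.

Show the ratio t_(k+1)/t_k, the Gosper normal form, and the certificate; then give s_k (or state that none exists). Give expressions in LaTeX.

r(k) = (k**4 + 9*k**3 + 29*k**2 + 35*k - 4)/(2*(k**3 + 2*k**2 + 2*k - 6)) after simplifying.
Normal form (A,B,C) = (k/2 + 2, 1, k**3 + 2*k**2 + 2*k - 6).
Set up (k/2 + 2)·f(k+1) − (1)·f(k) − (k**3 + 2*k**2 + 2*k - 6) = 0.
Degrees (1,0,3) ⇒ d ≤ 2.
A polynomial solution: f(k) = 2*(k**2 - 2*k - 1).
So s_k = (B(k−1)f/C)·t_k = (2*(k**2 - 2*k - 1)/(k**3 + 2*k**2 + 2*k - 6))·t_k = 2**(1 - k)*(-k**2 + 2*k + 1)*factorial(k + 3).
Δs = -(k**3 + 2*k**2 + 2*k - 6)*factorial(k + 3)/2**k, as required.

s_k = 2^{1 - k} \left(- k^{2} + 2 k + 1\right) \left(k + 3\right)!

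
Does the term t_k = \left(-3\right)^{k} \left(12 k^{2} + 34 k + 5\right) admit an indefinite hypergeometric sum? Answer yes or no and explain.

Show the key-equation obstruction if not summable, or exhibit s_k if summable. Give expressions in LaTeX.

Yes. s_k = \left(-3\right)^{k} \left(- 3 k^{2} - 4 k + 4\right).

Ratio r(k) = 3*(-12*k**2 - 58*k - 51)/(12*k**2 + 34*k + 5).
Factor: A=-3; B=1; C=k**2 + 17*k/6 + 5/12.
Set up (-3)·f(k+1) − (1)·f(k) − (k**2 + 17*k/6 + 5/12) = 0.
d = 2 from the (0,0,2) case.
Coefficient equations give f(k) = -(k + 2)*(3*k - 2)/12.
So s_k = (B(k−1)f/C)·t_k = (-(k + 2)*(3*k - 2)/(12*k**2 + 34*k + 5))·t_k = (-3)**k*(-3*k**2 - 4*k + 4).
s_(k+1) − s_k = (-3)**k*(12*k**2 + 34*k + 5) = t_k.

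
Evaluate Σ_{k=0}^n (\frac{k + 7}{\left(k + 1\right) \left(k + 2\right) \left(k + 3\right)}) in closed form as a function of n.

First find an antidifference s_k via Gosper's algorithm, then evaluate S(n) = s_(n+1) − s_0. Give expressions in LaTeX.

r(k) = (k + 1)*(k + 8)/((k + 4)*(k + 7)) after simplifying.
Factor: A=k + 1; B=k + 4; C=k + 7.
Solve (k + 1)·f(k+1) − (k + 3)·f(k) = k + 7.
Bound: deg f ≤ 2.
Match coefficients ⇒ f(k) = k*(2*k + 5).
Get s_k = R·t_k = k*(2*k + 5)/((k + 1)*(k + 2)) with R(k) = B(k−1)f(k)/C(k) = k*(k + 3)*(2*k + 5)/(k + 7).
Check: Δs_k = (k + 7)/(k**3 + 6*k**2 + 11*k + 6). ✓
Σ_(k=0)^n t_k = s_(n+1) − s_(0) = ((2*n**2 + 9*n + 7)/(n**2 + 5*n + 6)) − (0), i.e. (2*n**2 + 9*n + 7)/(n**2 + 5*n + 6).

S(n) = \frac{2 n^{2} + 9 n + 7}{n^{2} + 5 n + 6}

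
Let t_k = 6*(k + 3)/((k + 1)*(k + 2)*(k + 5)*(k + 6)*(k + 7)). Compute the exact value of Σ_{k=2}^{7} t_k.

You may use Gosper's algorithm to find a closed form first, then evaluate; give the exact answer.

t_(k+1)/t_k = (k + 1)*(k + 4)*(k + 5)/((k + 3)**2*(k + 8)).
A = k + 1, B = k + 8, C = k**3 + 10*k**2 + 33*k + 36.
Solve (k + 1)·f(k+1) − (k + 7)·f(k) = k**3 + 10*k**2 + 33*k + 36.
Degrees (1,1,3) ⇒ d ≤ 6.
Coefficient equations give f(k) = k*(k + 2)*(k + 3)*(k + 4)*(k**2 + 12*k + 41)/90.
Certificate R = B(k−1)f/C = k*(k + 2)*(k + 7)*(k**2 + 12*k + 41)/(90*(k + 3)) gives s_k = k*(k**2 + 12*k + 41)/(15*(k**3 + 12*k**2 + 41*k + 30)).
Δs = 6*(k + 3)/(k**5 + 21*k**4 + 163*k**3 + 567*k**2 + 844*k + 420), as required.
Evaluate s at k=8 and k=2: 268/4095 and 23/420; difference 5/468.

Σ = 5/468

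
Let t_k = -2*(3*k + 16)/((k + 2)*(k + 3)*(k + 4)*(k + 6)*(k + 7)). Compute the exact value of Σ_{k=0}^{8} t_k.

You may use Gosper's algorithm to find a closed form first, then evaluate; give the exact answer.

r(k) = (k + 2)*(k + 6)*(3*k + 19)/((k + 5)*(k + 8)*(3*k + 16)) after simplifying.
A = k + 2, B = k + 8, C = k**2 + 31*k/3 + 80/3.
Key eq: (k + 2)·f(k+1) = (k + 7)·f(k) + (k**2 + 31*k/3 + 80/3).
d = 5 from the (1,1,2) case.
Solve for f: f(k) = k*(k + 4)*(k + 5)*(k**2 + 11*k + 36)/108 (degree 5 ≤ 5).
So s_k = (B(k−1)f/C)·t_k = (k*(k + 4)*(k + 7)*(k**2 + 11*k + 36)/(36*(3*k + 16)))·t_k = k*(-k**2 - 11*k - 36)/(18*(k**3 + 11*k**2 + 36*k + 36)).
s_(k+1) − s_k = 2*(-3*k - 16)/(k**5 + 22*k**4 + 185*k**3 + 740*k**2 + 1404*k + 1008) = t_k.
Sum = s_(9) − s_(0); s_(9) = -3/55, s_(0) = 0 ⇒ -3/55.

Σ = -3/55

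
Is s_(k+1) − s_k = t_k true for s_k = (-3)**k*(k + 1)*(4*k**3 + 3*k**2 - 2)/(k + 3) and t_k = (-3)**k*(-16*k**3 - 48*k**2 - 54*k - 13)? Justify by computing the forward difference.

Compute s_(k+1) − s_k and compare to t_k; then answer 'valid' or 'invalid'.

Invalid: residual (-3)**k*(32*k**4 + 200*k**3 + 402*k**2 + 350*k + 74)/(k**2 + 7*k + 12) ≠ 0.

s_(k+1) = (-3)**(k + 1)*(k + 2)*(4*(k + 1)**3 + 3*(k + 1)**2 - 2)/(k + 4)
s_(k+1) − s_k = (-3)**k*(-16*k**5 - 128*k**4 - 382*k**3 - 565*k**2 - 389*k - 82)/(k**2 + 7*k + 12)
(s_(k+1) − s_k) − t_k = (-3)**k*(32*k**4 + 200*k**3 + 402*k**2 + 350*k + 74)/(k**2 + 7*k + 12)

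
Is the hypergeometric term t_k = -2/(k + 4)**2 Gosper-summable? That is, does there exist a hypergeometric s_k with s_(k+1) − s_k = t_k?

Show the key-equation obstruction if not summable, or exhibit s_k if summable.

The ratio is (k + 4)**2/(k + 5)**2.
Factor: A=k**2 + 8*k + 16; B=k**2 + 10*k + 25; C=1.
Solve (k**2 + 8*k + 16)·f(k+1) − (k**2 + 8*k + 16)·f(k) = 1.
d = 0 from the (2,2,0) case.
Generic f = c0 gives residual -1; -1 = 0 cannot hold, so t_k is not Gosper-summable.

No — key equation has no polynomial f.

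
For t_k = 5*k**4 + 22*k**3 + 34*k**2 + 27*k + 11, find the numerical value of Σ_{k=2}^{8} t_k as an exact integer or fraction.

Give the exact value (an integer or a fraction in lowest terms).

Σ = 80269

Ratio r(k) = (5*k**4 + 42*k**3 + 130*k**2 + 181*k + 99)/(5*k**4 + 22*k**3 + 34*k**2 + 27*k + 11).
Take A(k)=1, B(k)=1, C(k)=k**4 + 22*k**3/5 + 34*k**2/5 + 27*k/5 + 11/5.
Key eq: (1)·f(k+1) = (1)·f(k) + (k**4 + 22*k**3/5 + 34*k**2/5 + 27*k/5 + 11/5).
d = 5 from the (0,0,4) case.
A polynomial solution: f(k) = k*(k**4 + 3*k**3 + 2*k**2 + 2*k + 3)/5.
So s_k = (B(k−1)f/C)·t_k = (k*(k**4 + 3*k**3 + 2*k**2 + 2*k + 3)/(5*k**4 + 22*k**3 + 34*k**2 + 27*k + 11))·t_k = k*(k**4 + 3*k**3 + 2*k**2 + 2*k + 3).
Check: Δs_k = 5*k**4 + 22*k**3 + 34*k**2 + 27*k + 11. ✓
Sum = s_(9) − s_(2); s_(9) = 80379, s_(2) = 110 ⇒ 80269.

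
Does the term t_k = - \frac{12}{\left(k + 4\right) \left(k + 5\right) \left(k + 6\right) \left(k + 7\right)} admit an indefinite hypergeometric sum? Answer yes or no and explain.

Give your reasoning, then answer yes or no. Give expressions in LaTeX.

t_(k+1)/t_k = (k + 4)/(k + 8).
So A=k + 4 and B=k + 8, with C=1.
Set up (k + 4)·f(k+1) − (k + 7)·f(k) − (1) = 0.
From deg A=1, deg B=1, deg C=0: d=3.
Match coefficients ⇒ f(k) = k*(k**2 + 15*k + 74)/360.
Get s_k = R·t_k = k*(-k**2 - 15*k - 74)/(30*(k + 4)*(k + 5)*(k + 6)) with R(k) = B(k−1)f(k)/C(k) = k*(k + 7)*(k**2 + 15*k + 74)/360.
s_(k+1) − s_k = -12/(k**4 + 22*k**3 + 179*k**2 + 638*k + 840) = t_k.

Yes. s_k = \frac{k \left(- k^{2} - 15 k - 74\right)}{30 \left(k + 4\right) \left(k + 5\right) \left(k + 6\right)}.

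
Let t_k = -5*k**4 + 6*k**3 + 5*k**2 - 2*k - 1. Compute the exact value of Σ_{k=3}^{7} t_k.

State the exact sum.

Σ = -18025

r(k) = (5*k**4 + 14*k**3 + 7*k**2 - 6*k - 3)/(5*k**4 - 6*k**3 - 5*k**2 + 2*k + 1) after simplifying.
Take A(k)=1, B(k)=1, C(k)=k**4 - 6*k**3/5 - k**2 + 2*k/5 + 1/5.
Need (1)·f(k+1) − (1)·f(k) = k**4 - 6*k**3/5 - k**2 + 2*k/5 + 1/5.
deg f ≤ 5 (via 0,0,4).
Solve for f: f(k) = k*(k**2 - 3*k + 1)*(k**2 - k - 1)/5 (degree 5 ≤ 5).
Certificate R = B(k−1)f/C = k*(k**2 - 3*k + 1)/(5*k**2 - k - 1) gives s_k = k*(-k**4 + 4*k**3 - 3*k**2 - 2*k + 1).
Verify: -5*k**4 + 6*k**3 + 5*k**2 - 2*k - 1 matches t_k.
Telescoping: Σ = s_(8) − s_(3) = -18040 − (-15) = -18025.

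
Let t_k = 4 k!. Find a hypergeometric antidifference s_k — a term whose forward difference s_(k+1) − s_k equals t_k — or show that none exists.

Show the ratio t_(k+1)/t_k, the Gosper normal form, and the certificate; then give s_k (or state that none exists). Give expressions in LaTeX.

none — t_k is not Gosper-summable

Step 1: r(k) = k + 1.
So A=k + 1 and B=1, with C=1.
Set up (k + 1)·f(k+1) − (1)·f(k) − (1) = 0.
d = -1 from the (1,0,0) case.
d = -1 < 0 ⇒ no nonzero polynomial f; not summable.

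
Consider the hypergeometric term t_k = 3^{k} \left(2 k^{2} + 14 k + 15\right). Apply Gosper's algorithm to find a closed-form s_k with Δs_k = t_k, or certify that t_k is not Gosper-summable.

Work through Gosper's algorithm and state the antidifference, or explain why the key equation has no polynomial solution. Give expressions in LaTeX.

s_k = 3^{k} k \left(k + 4\right)

r(k) = 3*(2*k**2 + 18*k + 31)/(2*k**2 + 14*k + 15) after simplifying.
A = 3, B = 1, C = k**2 + 7*k + 15/2.
f must satisfy (3)·f(k+1) − (1)·f(k) = k**2 + 7*k + 15/2.
Bound: deg f ≤ 2.
A polynomial solution: f(k) = k*(k + 4)/2.
Certificate R = B(k−1)f/C = k*(k + 4)/(2*k**2 + 14*k + 15) gives s_k = 3**k*k*(k + 4).
Verify: 3**k*(2*k**2 + 14*k + 15) matches t_k.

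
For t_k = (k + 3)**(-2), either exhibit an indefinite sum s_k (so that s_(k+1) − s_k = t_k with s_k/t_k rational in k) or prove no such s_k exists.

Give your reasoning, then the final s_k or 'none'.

none (Gosper's algorithm certifies no s_k)

Ratio r(k) = (k + 3)**2/(k + 4)**2.
Take A(k)=k**2 + 6*k + 9, B(k)=k**2 + 8*k + 16, C(k)=1.
Need (k**2 + 6*k + 9)·f(k+1) − (k**2 + 6*k + 9)·f(k) = 1.
d = 0 from the (2,2,0) case.
Generic f = c0 gives residual -1; -1 = 0 cannot hold, so t_k is not Gosper-summable.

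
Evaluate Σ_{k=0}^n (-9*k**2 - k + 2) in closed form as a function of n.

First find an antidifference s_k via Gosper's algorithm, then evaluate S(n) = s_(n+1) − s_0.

S(n) = -3*n**3 - 5*n**2 + 2

Ratio r(k) = (k + 9*(k + 1)**2 - 1)/(9*k**2 + k - 2).
Normal form (A,B,C) = (1, 1, k**2 + k/9 - 2/9).
Set up (1)·f(k+1) − (1)·f(k) − (k**2 + k/9 - 2/9) = 0.
Bound: deg f ≤ 3.
Coefficient equations give f(k) = k*(3*k**2 - 4*k - 1)/9.
Then R = B(k−1)f/C = k*(3*k**2 - 4*k - 1)/(9*k**2 + k - 2), so s_k = R(k)·t_k = k*(-3*k**2 + 4*k + 1).
s_(k+1) − s_k = -9*k**2 - k + 2 = t_k.
Evaluate: s_(n+1) = -3*n**3 - 5*n**2 + 2; subtract s_(0) = 0 ⇒ S(n) = -3*n**3 - 5*n**2 + 2.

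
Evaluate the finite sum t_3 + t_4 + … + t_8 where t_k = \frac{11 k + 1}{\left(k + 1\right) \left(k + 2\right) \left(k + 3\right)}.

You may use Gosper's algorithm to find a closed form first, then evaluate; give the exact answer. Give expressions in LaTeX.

Σ = 219/220

r(k) = (k + 1)*(11*k + 12)/((k + 4)*(11*k + 1)) after simplifying.
Gosper form: A/B · C(k+1)/C(k) with A=k + 1, B=k + 4, C=k + 1/11.
Solve (k + 1)·f(k+1) − (k + 3)·f(k) = k + 1/11.
deg f ≤ 2 (via 1,1,1).
Solving with deg f ≤ 2: f(k) = k*(3*k - 2)/11.
So s_k = (B(k−1)f/C)·t_k = (k*(k + 3)*(3*k - 2)/(11*k + 1))·t_k = k*(3*k - 2)/((k + 1)*(k + 2)).
Δs = (11*k + 1)/(k**3 + 6*k**2 + 11*k + 6), as required.
Evaluate s at k=9 and k=3: 45/22 and 21/20; difference 219/220.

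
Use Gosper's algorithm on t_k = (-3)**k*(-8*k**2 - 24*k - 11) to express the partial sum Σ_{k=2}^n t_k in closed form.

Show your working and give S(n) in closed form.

The ratio is 3*(-8*k**2 - 40*k - 43)/(8*k**2 + 24*k + 11).
A = -3, B = 1, C = k**2 + 3*k + 11/8.
Set up (-3)·f(k+1) − (1)·f(k) − (k**2 + 3*k + 11/8) = 0.
d = 2 from the (0,0,2) case.
Match coefficients ⇒ f(k) = -(2*k**2 + 3*k - 1)/8.
So s_k = (B(k−1)f/C)·t_k = (-(2*k**2 + 3*k - 1)/(8*k**2 + 24*k + 11))·t_k = (-3)**k*(2*k**2 + 3*k - 1).
s_(k+1) − s_k = (-3)**k*(-8*k**2 - 24*k - 11) = t_k.
Telescope: S(n) = s_(n+1) − s_(2) = (-3)**(n + 1)*(2*n**2 + 7*n + 4) − (117) = -6*(-3)**n*n**2 - 21*(-3)**n*n - 12*(-3)**n - 117.

S(n) = -6*(-3)**n*n**2 - 21*(-3)**n*n - 12*(-3)**n - 117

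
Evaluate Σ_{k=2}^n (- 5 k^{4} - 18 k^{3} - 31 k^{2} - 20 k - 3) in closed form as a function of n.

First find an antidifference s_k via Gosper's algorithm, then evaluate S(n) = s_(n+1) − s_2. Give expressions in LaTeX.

r(k) = (5*k**4 + 38*k**3 + 115*k**2 + 156*k + 77)/(5*k**4 + 18*k**3 + 31*k**2 + 20*k + 3) after simplifying.
Normal form (A,B,C) = (1, 1, k**4 + 18*k**3/5 + 31*k**2/5 + 4*k + 3/5).
Key eq: (1)·f(k+1) = (1)·f(k) + (k**4 + 18*k**3/5 + 31*k**2/5 + 4*k + 3/5).
deg f ≤ 5 (via 0,0,4).
Coefficient equations give f(k) = k*(k**4 + 2*k**3 + 3*k**2 - k - 2)/5.
Certificate R = B(k−1)f/C = k*(k**4 + 2*k**3 + 3*k**2 - k - 2)/(5*k**4 + 18*k**3 + 31*k**2 + 20*k + 3) gives s_k = k*(-k**4 - 2*k**3 - 3*k**2 + k + 2).
Verify: -5*k**4 - 18*k**3 - 31*k**2 - 20*k - 3 matches t_k.
Evaluate: s_(n+1) = -n**5 - 7*n**4 - 21*n**3 - 30*n**2 - 18*n - 3; subtract s_(2) = -80 ⇒ S(n) = -n**5 - 7*n**4 - 21*n**3 - 30*n**2 - 18*n + 77.

S(n) = - n^{5} - 7 n^{4} - 21 n^{3} - 30 n^{2} - 18 n + 77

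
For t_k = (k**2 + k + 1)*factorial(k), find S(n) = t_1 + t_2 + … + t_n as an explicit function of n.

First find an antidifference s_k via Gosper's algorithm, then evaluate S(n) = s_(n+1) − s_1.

S(n) = n**2*factorial(n) + 2*n*factorial(n) + factorial(n) - 1

Ratio r(k) = (k + 1)*(k + (k + 1)**2 + 2)/(k**2 + k + 1).
Take A(k)=k + 1, B(k)=1, C(k)=k**2 + k + 1.
Need (k + 1)·f(k+1) − (1)·f(k) = k**2 + k + 1.
Degrees (1,0,2) ⇒ d ≤ 1.
Solving with deg f ≤ 1: f(k) = k.
Then R = B(k−1)f/C = k/(k**2 + k + 1), so s_k = R(k)·t_k = k*factorial(k).
Check: Δs_k = (k**2 + k + 1)*factorial(k). ✓
Σ_(k=1)^n t_k = s_(n+1) − s_(1) = ((n + 1)*factorial(n + 1)) − (1), i.e. n**2*factorial(n) + 2*n*factorial(n) + factorial(n) - 1.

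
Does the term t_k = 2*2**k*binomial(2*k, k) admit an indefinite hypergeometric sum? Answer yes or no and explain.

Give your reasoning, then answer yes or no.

No — t_k has no hypergeometric antidifference.

Compute t_(k+1)/t_k: get 4*(2*k + 1)/(k + 1).
Take A(k)=8*k + 4, B(k)=k + 1, C(k)=1.
Need (8*k + 4)·f(k+1) − (k)·f(k) = 1.
From deg A=1, deg B=1, deg C=0: d=-1.
d = -1 < 0 ⇒ no nonzero polynomial f; not summable.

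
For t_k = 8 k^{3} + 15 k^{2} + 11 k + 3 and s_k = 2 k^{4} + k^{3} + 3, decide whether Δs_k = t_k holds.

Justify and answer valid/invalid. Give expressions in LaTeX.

Valid: the claim telescopes to t_k.

s_(k+1) = 2*(k + 1)**4 + (k + 1)**3 + 3
s_(k+1) − s_k = 8*k**3 + 15*k**2 + 11*k + 3
(s_(k+1) − s_k) − t_k = 0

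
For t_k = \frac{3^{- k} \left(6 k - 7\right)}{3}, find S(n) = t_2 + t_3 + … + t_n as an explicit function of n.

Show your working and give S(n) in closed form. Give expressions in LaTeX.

S(n) = 3^{- n - 2} \left(4 \cdot 3^{n} - 9 n - 3\right)

Compute t_(k+1)/t_k: get (6*k - 1)/(3*(6*k - 7)).
A = 1/3, B = 1, C = k - 7/6.
Need (1/3)·f(k+1) − (1)·f(k) = k - 7/6.
d = 1 from the (0,0,1) case.
Coefficient equations give f(k) = -(3*k - 2)/2.
R(k) = B(k−1)·f(k)/C(k) = -3*(3*k - 2)/(6*k - 7); s_k = R·t_k = (2 - 3*k)/3**k.
Verify: (6*k - 7)/(3*3**k) matches t_k.
Telescope: S(n) = s_(n+1) − s_(2) = 3**(-n - 1)*(-3*n - 1) − (-4/9) = 3**(-n - 2)*(4*3**n - 9*n - 3).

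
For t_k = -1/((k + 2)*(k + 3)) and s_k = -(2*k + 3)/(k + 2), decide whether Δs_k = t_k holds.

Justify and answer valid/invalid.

s_(k+1) = (-2*k - 5)/(k + 3)
s_(k+1) − s_k = -1/(k**2 + 5*k + 6)
(s_(k+1) − s_k) − t_k = 0

Valid — Δs_k = t_k.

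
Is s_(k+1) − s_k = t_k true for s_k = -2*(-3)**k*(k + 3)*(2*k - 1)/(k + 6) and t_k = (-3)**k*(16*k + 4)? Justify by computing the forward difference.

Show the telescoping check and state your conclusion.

s_(k+1) = 6*(-3)**k*(k + 4)*(2*k + 1)/(k + 7)
s_(k+1) − s_k = (-3)**k*(16*k**3 + 164*k**2 + 412*k + 102)/(k**2 + 13*k + 42)
(s_(k+1) − s_k) − t_k = (-3)**(k + 1)*(16*k**2 + 104*k + 22)/(k**2 + 13*k + 42)

Invalid: residual (-3)**(k + 1)*(16*k**2 + 104*k + 22)/(k**2 + 13*k + 42) ≠ 0.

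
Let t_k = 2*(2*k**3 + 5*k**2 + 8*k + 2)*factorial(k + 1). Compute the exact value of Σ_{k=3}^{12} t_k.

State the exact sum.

Σ = 56665889279280

Ratio r(k) = (2*k**4 + 15*k**3 + 46*k**2 + 65*k + 34)/(2*k**3 + 5*k**2 + 8*k + 2).
Gosper form: A/B · C(k+1)/C(k) with A=k + 2, B=1, C=k**3 + 5*k**2/2 + 4*k + 1.
Solve (k + 2)·f(k+1) − (1)·f(k) = k**3 + 5*k**2/2 + 4*k + 1.
From deg A=1, deg B=0, deg C=3: d=2.
Coefficient equations give f(k) = k*(2*k - 1)/2.
R(k) = B(k−1)·f(k)/C(k) = k*(2*k - 1)/(2*k**3 + 5*k**2 + 8*k + 2); s_k = R·t_k = 2*k*(2*k - 1)*factorial(k + 1).
Δs = 2*(2*k**3 + 5*k**2 + 8*k + 2)*factorial(k + 1), as required.
Σ_(k=3)^(12) t_k = s_(13) − s_(3) = 56665889280000 − (720) = 56665889279280.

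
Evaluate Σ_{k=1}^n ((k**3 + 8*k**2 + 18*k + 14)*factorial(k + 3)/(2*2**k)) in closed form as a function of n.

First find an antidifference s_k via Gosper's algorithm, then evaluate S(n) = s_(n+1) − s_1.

r(k) = (k**4 + 15*k**3 + 81*k**2 + 189*k + 164)/(2*(k**3 + 8*k**2 + 18*k + 14)) after simplifying.
Factor: A=k/2 + 2; B=1; C=k**3 + 8*k**2 + 18*k + 14.
Set up (k/2 + 2)·f(k+1) − (1)·f(k) − (k**3 + 8*k**2 + 18*k + 14) = 0.
From deg A=1, deg B=0, deg C=3: d=2.
Solve for f: f(k) = 2*(k**2 + 4*k - 3) (degree 2 ≤ 2).
Get s_k = R·t_k = (k**2 + 4*k - 3)*factorial(k + 3)/2**k with R(k) = B(k−1)f(k)/C(k) = 2*(k**2 + 4*k - 3)/(k**3 + 8*k**2 + 18*k + 14).
s_(k+1) − s_k = (k**3 + 8*k**2 + 18*k + 14)*factorial(k + 3)/(2*2**k) = t_k.
Σ_(k=1)^n t_k = s_(n+1) − s_(1) = (2**(-n - 1)*(n**2 + 6*n + 2)*factorial(n + 4)) − (24), i.e. -24 + n**2*factorial(n + 4)/(2*2**n) + 3*n*factorial(n + 4)/2**n + factorial(n + 4)/2**n.

S(n) = -24 + n**2*factorial(n + 4)/(2*2**n) + 3*n*factorial(n + 4)/2**n + factorial(n + 4)/2**n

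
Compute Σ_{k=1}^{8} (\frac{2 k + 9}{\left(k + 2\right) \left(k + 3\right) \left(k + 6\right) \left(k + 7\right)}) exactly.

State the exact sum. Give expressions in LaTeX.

Step 1: r(k) = (k + 2)*(k + 6)*(2*k + 11)/((k + 4)*(k + 8)*(2*k + 9)).
A = k + 2, B = k + 8, C = k**3 + 27*k**2/2 + 121*k/2 + 90.
Need (k + 2)·f(k+1) − (k + 7)·f(k) = k**3 + 27*k**2/2 + 121*k/2 + 90.
Degrees (1,1,3) ⇒ d ≤ 5.
Match coefficients ⇒ f(k) = k*(k + 3)*(k + 4)*(k + 5)*(k + 8)/24.
Then R = B(k−1)f/C = k*(k + 3)*(k + 7)*(k + 8)/(12*(2*k + 9)), so s_k = R(k)·t_k = k*(k + 8)/(12*(k**2 + 8*k + 12)).
s_(k+1) − s_k = (2*k + 9)/(k**4 + 18*k**3 + 113*k**2 + 288*k + 252) = t_k.
Telescoping: Σ = s_(9) − s_(1) = 17/220 − (1/28) = 16/385.

Σ = 16/385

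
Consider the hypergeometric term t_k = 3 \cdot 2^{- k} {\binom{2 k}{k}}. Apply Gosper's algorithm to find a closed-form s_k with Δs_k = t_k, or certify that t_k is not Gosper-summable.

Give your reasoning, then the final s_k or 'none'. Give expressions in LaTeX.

t_(k+1)/t_k = (2*k + 1)/(k + 1).
Normal form (A,B,C) = (2*k + 1, k + 1, 1).
Key eq: (2*k + 1)·f(k+1) = (k)·f(k) + (1).
Bound: deg f ≤ -1.
Negative degree bound (-1): no f exists, t_k not Gosper-summable.

none — t_k is not Gosper-summable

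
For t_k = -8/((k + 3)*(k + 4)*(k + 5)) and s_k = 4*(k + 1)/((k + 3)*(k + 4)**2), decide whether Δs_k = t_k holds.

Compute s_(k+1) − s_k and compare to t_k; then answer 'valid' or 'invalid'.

Invalid: residual 12*(3*k + 13)/(k**5 + 21*k**4 + 175*k**3 + 723*k**2 + 1480*k + 1200) ≠ 0.

s_(k+1) = 4*(k + 2)/((k + 4)*(k + 5)**2)
s_(k+1) − s_k = 4*(-2*k**2 - 9*k - 1)/(k**5 + 21*k**4 + 175*k**3 + 723*k**2 + 1480*k + 1200)
(s_(k+1) − s_k) − t_k = 12*(3*k + 13)/(k**5 + 21*k**4 + 175*k**3 + 723*k**2 + 1480*k + 1200)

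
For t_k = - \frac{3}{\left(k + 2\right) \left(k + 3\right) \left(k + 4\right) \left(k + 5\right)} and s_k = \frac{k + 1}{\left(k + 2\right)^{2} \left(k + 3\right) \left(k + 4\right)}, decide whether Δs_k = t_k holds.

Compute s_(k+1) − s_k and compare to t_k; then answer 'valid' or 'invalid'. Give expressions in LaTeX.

s_(k+1) = (k + 2)/((k + 3)**2*(k + 4)*(k + 5))
s_(k+1) − s_k = (-(k + 1)*(k + 3)*(k + 5) + (k + 2)**3)/((k + 2)**2*(k + 3)**2*(k + 4)*(k + 5))
(s_(k+1) − s_k) − t_k = (4*k + 11)/(k**6 + 19*k**5 + 147*k**4 + 593*k**3 + 1316*k**2 + 1524*k + 720)

Invalid: residual \frac{4 k + 11}{k^{6} + 19 k^{5} + 147 k^{4} + 593 k^{3} + 1316 k^{2} + 1524 k + 720} ≠ 0.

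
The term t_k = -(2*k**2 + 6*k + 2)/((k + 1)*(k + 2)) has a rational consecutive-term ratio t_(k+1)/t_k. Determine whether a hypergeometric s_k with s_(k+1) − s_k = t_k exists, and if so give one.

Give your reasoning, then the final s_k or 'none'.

s_k = -2*k**2/(k + 1)

Compute t_(k+1)/t_k: get (k + 1)*(3*k + (k + 1)**2 + 4)/((k + 3)*(k**2 + 3*k + 1)).
So A=k + 1 and B=k + 3, with C=k**2 + 3*k + 1.
Set up (k + 1)·f(k+1) − (k + 2)·f(k) − (k**2 + 3*k + 1) = 0.
Degrees (1,1,2) ⇒ d ≤ 2.
A polynomial solution: f(k) = k**2.
R(k) = B(k−1)·f(k)/C(k) = k**2*(k + 2)/(k**2 + 3*k + 1); s_k = R·t_k = -2*k**2/(k + 1).
s_(k+1) − s_k = 2*(-k**2 - 3*k - 1)/(k**2 + 3*k + 2) = t_k.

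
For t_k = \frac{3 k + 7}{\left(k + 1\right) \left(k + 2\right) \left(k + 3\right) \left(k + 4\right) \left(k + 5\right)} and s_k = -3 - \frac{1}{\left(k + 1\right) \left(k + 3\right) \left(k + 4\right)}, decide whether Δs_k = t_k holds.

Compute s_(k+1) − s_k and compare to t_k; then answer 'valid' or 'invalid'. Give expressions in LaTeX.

s_(k+1) = -3 - 1/((k + 2)*(k + 4)*(k + 5))
s_(k+1) − s_k = (3*k + 7)/(k**5 + 15*k**4 + 85*k**3 + 225*k**2 + 274*k + 120)
(s_(k+1) − s_k) − t_k = 0

valid (s_(k+1) − s_k reduces to t_k)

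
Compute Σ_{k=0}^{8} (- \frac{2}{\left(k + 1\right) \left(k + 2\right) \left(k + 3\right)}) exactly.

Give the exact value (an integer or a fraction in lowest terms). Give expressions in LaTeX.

Compute t_(k+1)/t_k: get (k + 1)/(k + 4).
So A=k + 1 and B=k + 4, with C=1.
Need (k + 1)·f(k+1) − (k + 3)·f(k) = 1.
Degrees (1,1,0) ⇒ d ≤ 2.
Coefficient equations give f(k) = k*(k + 3)/4.
Get s_k = R·t_k = k*(-k - 3)/(2*(k + 1)*(k + 2)) with R(k) = B(k−1)f(k)/C(k) = k*(k + 3)**2/4.
Δs = -2/(k**3 + 6*k**2 + 11*k + 6), as required.
Evaluate s at k=9 and k=0: -27/55 and 0; difference -27/55.

Σ = -27/55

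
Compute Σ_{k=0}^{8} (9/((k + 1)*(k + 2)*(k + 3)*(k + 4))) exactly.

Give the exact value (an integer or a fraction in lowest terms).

Σ = 219/440

Ratio r(k) = (k + 1)/(k + 5).
Factor: A=k + 1; B=k + 5; C=1.
Key eq: (k + 1)·f(k+1) = (k + 4)·f(k) + (1).
deg f ≤ 3 (via 1,1,0).
A polynomial solution: f(k) = k*(k**2 + 6*k + 11)/18.
Then R = B(k−1)f/C = k*(k + 4)*(k**2 + 6*k + 11)/18, so s_k = R(k)·t_k = k*(k**2 + 6*k + 11)/(2*(k + 1)*(k + 2)*(k + 3)).
Δs = 9/(k**4 + 10*k**3 + 35*k**2 + 50*k + 24), as required.
Σ_(k=0)^(8) t_k = s_(9) − s_(0) = 219/440 − (0) = 219/440.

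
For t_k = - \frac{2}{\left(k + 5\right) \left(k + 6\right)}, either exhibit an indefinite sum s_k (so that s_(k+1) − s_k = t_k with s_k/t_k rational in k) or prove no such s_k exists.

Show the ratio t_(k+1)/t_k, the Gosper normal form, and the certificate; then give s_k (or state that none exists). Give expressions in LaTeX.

s_k = - \frac{2 k}{5 k + 25}

Compute t_(k+1)/t_k: get (k + 5)/(k + 7).
Gosper form: A/B · C(k+1)/C(k) with A=k + 5, B=k + 7, C=1.
Solve (k + 5)·f(k+1) − (k + 6)·f(k) = 1.
d = 1 from the (1,1,0) case.
Match coefficients ⇒ f(k) = k/5.
R(k) = B(k−1)·f(k)/C(k) = k*(k + 6)/5; s_k = R·t_k = -2*k/(5*k + 25).
Check: Δs_k = -2/(k**2 + 11*k + 30). ✓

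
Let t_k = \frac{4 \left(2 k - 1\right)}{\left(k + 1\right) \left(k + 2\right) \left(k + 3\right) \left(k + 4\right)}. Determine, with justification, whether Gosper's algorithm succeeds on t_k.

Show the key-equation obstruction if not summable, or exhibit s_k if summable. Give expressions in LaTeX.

The ratio is (k + 1)*(2*k + 1)/((k + 5)*(2*k - 1)).
So A=k + 1 and B=k + 5, with C=k - 1/2.
Need (k + 1)·f(k+1) − (k + 4)·f(k) = k - 1/2.
Bound: deg f ≤ 3.
A polynomial solution: f(k) = -k/2.
So s_k = (B(k−1)f/C)·t_k = (-k*(k + 4)/(2*k - 1))·t_k = -4*k/((k + 1)*(k + 2)*(k + 3)).
Verify: 4*(2*k - 1)/(k**4 + 10*k**3 + 35*k**2 + 50*k + 24) matches t_k.

Yes. s_k = - \frac{4 k}{\left(k + 1\right) \left(k + 2\right) \left(k + 3\right)}.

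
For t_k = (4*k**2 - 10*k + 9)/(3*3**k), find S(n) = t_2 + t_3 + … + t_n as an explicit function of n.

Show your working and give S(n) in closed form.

Compute t_(k+1)/t_k: get (4*k**2 - 2*k + 3)/(3*(4*k**2 - 10*k + 9)).
Factor: A=1/3; B=1; C=k**2 - 5*k/2 + 9/4.
Set up (1/3)·f(k+1) − (1)·f(k) − (k**2 - 5*k/2 + 9/4) = 0.
Degrees (0,0,2) ⇒ d ≤ 2.
Solve for f: f(k) = -3*(2*k**2 - 3*k + 4)/4 (degree 2 ≤ 2).
Get s_k = R·t_k = (-2*k**2 + 3*k - 4)/3**k with R(k) = B(k−1)f(k)/C(k) = -3*(2*k**2 - 3*k + 4)/(4*k**2 - 10*k + 9).
Δs = (4*k**2 - 10*k + 9)/(3*3**k), as required.
Telescope: S(n) = s_(n+1) − s_(2) = 3**(-n - 1)*(-2*n**2 - n - 3) − (-2/3) = 3**(-n - 1)*(2*3**n - 2*n**2 - n - 3).

S(n) = 3**(-n - 1)*(2*3**n - 2*n**2 - n - 3)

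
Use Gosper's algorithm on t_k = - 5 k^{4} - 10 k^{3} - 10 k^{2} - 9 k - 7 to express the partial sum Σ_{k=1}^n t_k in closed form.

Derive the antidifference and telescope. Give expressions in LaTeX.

r(k) = (5*k**4 + 30*k**3 + 70*k**2 + 79*k + 41)/(5*k**4 + 10*k**3 + 10*k**2 + 9*k + 7) after simplifying.
So A=1 and B=1, with C=k**4 + 2*k**3 + 2*k**2 + 9*k/5 + 7/5.
Need (1)·f(k+1) − (1)·f(k) = k**4 + 2*k**3 + 2*k**2 + 9*k/5 + 7/5.
Bound: deg f ≤ 5.
Coefficient equations give f(k) = k*(k**4 + 2*k + 4)/5.
R(k) = B(k−1)·f(k)/C(k) = k*(k**4 + 2*k + 4)/(5*k**4 + 10*k**3 + 10*k**2 + 9*k + 7); s_k = R·t_k = k*(-k**4 - 2*k - 4).
Check: Δs_k = -5*k**4 - 10*k**3 - 10*k**2 - 9*k - 7. ✓
s_(n+1) = -n**5 - 5*n**4 - 10*n**3 - 12*n**2 - 13*n - 7 and s_(1) = -7, so S(n) = n*(-n**4 - 5*n**3 - 10*n**2 - 12*n - 13).

S(n) = n \left(- n^{4} - 5 n^{3} - 10 n^{2} - 12 n - 13\right)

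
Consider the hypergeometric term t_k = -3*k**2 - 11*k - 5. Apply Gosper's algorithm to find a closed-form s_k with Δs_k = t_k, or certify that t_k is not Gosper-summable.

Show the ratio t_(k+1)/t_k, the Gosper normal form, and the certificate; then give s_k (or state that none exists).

Compute t_(k+1)/t_k: get (3*k**2 + 17*k + 19)/(3*k**2 + 11*k + 5).
Normal form (A,B,C) = (1, 1, k**2 + 11*k/3 + 5/3).
Set up (1)·f(k+1) − (1)·f(k) − (k**2 + 11*k/3 + 5/3) = 0.
Degrees (0,0,2) ⇒ d ≤ 3.
Match coefficients ⇒ f(k) = k**2*(k + 4)/3.
Then R = B(k−1)f/C = k**2*(k + 4)/(3*k**2 + 11*k + 5), so s_k = R(k)·t_k = k**2*(-k - 4).
Check: Δs_k = -3*k**2 - 11*k - 5. ✓

s_k = k**2*(-k - 4)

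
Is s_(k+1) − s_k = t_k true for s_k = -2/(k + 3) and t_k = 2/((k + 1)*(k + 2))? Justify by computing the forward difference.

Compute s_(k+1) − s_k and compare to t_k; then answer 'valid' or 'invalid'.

s_(k+1) = -2/(k + 4)
s_(k+1) − s_k = 2/((k + 3)*(k + 4))
(s_(k+1) − s_k) − t_k = 4*(-2*k - 5)/(k**4 + 10*k**3 + 35*k**2 + 50*k + 24)

Invalid: residual 4*(-2*k - 5)/(k**4 + 10*k**3 + 35*k**2 + 50*k + 24) ≠ 0.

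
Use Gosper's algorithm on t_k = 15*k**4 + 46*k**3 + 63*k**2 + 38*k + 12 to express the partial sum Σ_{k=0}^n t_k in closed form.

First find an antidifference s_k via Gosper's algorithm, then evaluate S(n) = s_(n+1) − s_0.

S(n) = 3*n**5 + 19*n**4 + 49*n**3 + 62*n**2 + 41*n + 12

Ratio r(k) = (15*k**4 + 106*k**3 + 291*k**2 + 362*k + 174)/(15*k**4 + 46*k**3 + 63*k**2 + 38*k + 12).
Factor: A=1; B=1; C=k**4 + 46*k**3/15 + 21*k**2/5 + 38*k/15 + 4/5.
f must satisfy (1)·f(k+1) − (1)·f(k) = k**4 + 46*k**3/15 + 21*k**2/5 + 38*k/15 + 4/5.
Degrees (0,0,4) ⇒ d ≤ 5.
A polynomial solution: f(k) = k*(3*k**4 + 4*k**3 + 3*k**2 - k + 3)/15.
So s_k = (B(k−1)f/C)·t_k = (k*(3*k**4 + 4*k**3 + 3*k**2 - k + 3)/(15*k**4 + 46*k**3 + 63*k**2 + 38*k + 12))·t_k = k*(3*k**4 + 4*k**3 + 3*k**2 - k + 3).
s_(k+1) − s_k = 15*k**4 + 46*k**3 + 63*k**2 + 38*k + 12 = t_k.
Σ_(k=0)^n t_k = s_(n+1) − s_(0) = (3*n**5 + 19*n**4 + 49*n**3 + 62*n**2 + 41*n + 12) − (0), i.e. 3*n**5 + 19*n**4 + 49*n**3 + 62*n**2 + 41*n + 12.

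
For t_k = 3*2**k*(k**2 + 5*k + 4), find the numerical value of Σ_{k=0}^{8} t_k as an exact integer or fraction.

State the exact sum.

Σ = 138240

The ratio is 2*(k**2 + 7*k + 10)/(k**2 + 5*k + 4).
Take A(k)=2, B(k)=1, C(k)=k**2 + 5*k + 4.
Set up (2)·f(k+1) − (1)·f(k) − (k**2 + 5*k + 4) = 0.
From deg A=0, deg B=0, deg C=2: d=2.
Match coefficients ⇒ f(k) = k*(k + 1).
Then R = B(k−1)f/C = k/(k + 4), so s_k = R(k)·t_k = 3*2**k*k*(k + 1).
Check: Δs_k = 3*2**k*(k + 1)*(k + 4). ✓
Telescoping: Σ = s_(9) − s_(0) = 138240 − (0) = 138240.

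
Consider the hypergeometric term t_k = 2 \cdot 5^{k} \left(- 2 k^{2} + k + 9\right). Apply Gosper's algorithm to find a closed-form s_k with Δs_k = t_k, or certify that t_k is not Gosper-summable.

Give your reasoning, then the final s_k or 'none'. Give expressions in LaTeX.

The ratio is 5*(2*k**2 + 3*k - 8)/(2*k**2 - k - 9).
Take A(k)=5, B(k)=1, C(k)=k**2 - k/2 - 9/2.
Need (5)·f(k+1) − (1)·f(k) = k**2 - k/2 - 9/2.
d = 2 from the (0,0,2) case.
Solve for f: f(k) = (k**2 - 3*k - 2)/4 (degree 2 ≤ 2).
Get s_k = R·t_k = 5**k*(-k**2 + 3*k + 2) with R(k) = B(k−1)f(k)/C(k) = (k**2 - 3*k - 2)/(2*(2*k**2 - k - 9)).
Check: Δs_k = 2*5**k*(-2*k**2 + k + 9). ✓

s_k = 5^{k} \left(- k^{2} + 3 k + 2\right)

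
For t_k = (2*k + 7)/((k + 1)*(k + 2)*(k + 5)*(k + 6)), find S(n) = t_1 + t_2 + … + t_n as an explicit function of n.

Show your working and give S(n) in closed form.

Compute t_(k+1)/t_k: get (k + 1)*(k + 5)*(2*k + 9)/((k + 3)*(k + 7)*(2*k + 7)).
Take A(k)=k + 1, B(k)=k + 7, C(k)=k**3 + 21*k**2/2 + 73*k/2 + 42.
Set up (k + 1)·f(k+1) − (k + 6)·f(k) − (k**3 + 21*k**2/2 + 73*k/2 + 42) = 0.
deg f ≤ 5 (via 1,1,3).
Solving with deg f ≤ 5: f(k) = k*(k + 2)*(k + 3)*(k + 4)*(k + 6)/10.
So s_k = (B(k−1)f/C)·t_k = (k*(k + 2)*(k + 6)**2/(5*(2*k + 7)))·t_k = k*(k + 6)/(5*(k**2 + 6*k + 5)).
s_(k+1) − s_k = (2*k + 7)/(k**4 + 14*k**3 + 65*k**2 + 112*k + 60) = t_k.
Σ_(k=1)^n t_k = s_(n+1) − s_(1) = ((n**2 + 8*n + 7)/(5*(n**2 + 8*n + 12))) − (7/60), i.e. n*(n + 8)/(12*(n**2 + 8*n + 12)).

S(n) = n*(n + 8)/(12*(n**2 + 8*n + 12))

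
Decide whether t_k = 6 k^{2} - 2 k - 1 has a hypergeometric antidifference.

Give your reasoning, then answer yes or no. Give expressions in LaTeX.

t_(k+1)/t_k = (6*k**2 + 10*k + 3)/(6*k**2 - 2*k - 1).
Gosper form: A/B · C(k+1)/C(k) with A=1, B=1, C=k**2 - k/3 - 1/6.
Solve (1)·f(k+1) − (1)·f(k) = k**2 - k/3 - 1/6.
Bound: deg f ≤ 3.
Solving with deg f ≤ 3: f(k) = k*(2*k**2 - 4*k + 1)/6.
Certificate R = B(k−1)f/C = k*(2*k**2 - 4*k + 1)/(6*k**2 - 2*k - 1) gives s_k = k*(2*k**2 - 4*k + 1).
Verify: 6*k**2 - 2*k - 1 matches t_k.

Yes. s_k = k \left(2 k^{2} - 4 k + 1\right).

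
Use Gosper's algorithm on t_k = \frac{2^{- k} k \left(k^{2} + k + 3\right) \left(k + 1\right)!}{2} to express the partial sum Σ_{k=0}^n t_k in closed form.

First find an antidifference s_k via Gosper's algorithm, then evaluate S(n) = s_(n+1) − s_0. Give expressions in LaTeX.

Ratio r(k) = (k + 1)*(k + 2)*(k + (k + 1)**2 + 4)/(2*k*(k**2 + k + 3)).
Take A(k)=k/2 + 1, B(k)=1, C(k)=k**3 + k**2 + 3*k.
Need (k/2 + 1)·f(k+1) − (1)·f(k) = k**3 + k**2 + 3*k.
deg f ≤ 2 (via 1,0,3).
Solving with deg f ≤ 2: f(k) = 2*(k**2 - k - 1).
R(k) = B(k−1)·f(k)/C(k) = 2*(k**2 - k - 1)/(k*(k**2 + k + 3)); s_k = R·t_k = (k**2 - k - 1)*factorial(k + 1)/2**k.
s_(k+1) − s_k = k*(k**2 + k + 3)*factorial(k + 1)/(2*2**k) = t_k.
s_(n+1) = 2**(-n - 1)*(n**2 + n - 1)*factorial(n + 2) and s_(0) = -1, so S(n) = 2**(-n - 1)*(2**(n + 1) + n**4*factorial(n) + 4*n**3*factorial(n) + 4*n**2*factorial(n) - n*factorial(n) - 2*factorial(n)).

S(n) = 2^{- n - 1} \left(2^{n + 1} + n^{4} n! + 4 n^{3} n! + 4 n^{2} n! - n n! - 2 n!\right)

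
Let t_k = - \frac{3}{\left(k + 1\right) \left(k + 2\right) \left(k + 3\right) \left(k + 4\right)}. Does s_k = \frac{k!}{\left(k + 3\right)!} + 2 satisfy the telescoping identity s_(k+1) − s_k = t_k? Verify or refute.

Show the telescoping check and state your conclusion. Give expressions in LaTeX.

s_(k+1) = factorial(k + 1)/factorial(k + 4) + 2
s_(k+1) − s_k = -3/((k + 1)*(k + 2)*(k + 3)*(k + 4))
(s_(k+1) − s_k) − t_k = 0

valid (s_(k+1) − s_k reduces to t_k)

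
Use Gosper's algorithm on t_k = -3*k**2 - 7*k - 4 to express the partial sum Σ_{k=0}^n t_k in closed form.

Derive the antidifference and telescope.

Step 1: r(k) = (3*k**2 + 13*k + 14)/(3*k**2 + 7*k + 4).
A = 1, B = 1, C = k**2 + 7*k/3 + 4/3.
Solve (1)·f(k+1) − (1)·f(k) = k**2 + 7*k/3 + 4/3.
Bound: deg f ≤ 3.
Solve for f: f(k) = k*(k + 1)**2/3 (degree 3 ≤ 3).
Certificate R = B(k−1)f/C = k*(k + 1)/(3*k + 4) gives s_k = k*(-k**2 - 2*k - 1).
Verify: -3*k**2 - 7*k - 4 matches t_k.
Telescope: S(n) = s_(n+1) − s_(0) = -n**3 - 5*n**2 - 8*n - 4 − (0) = -n**3 - 5*n**2 - 8*n - 4.

S(n) = -n**3 - 5*n**2 - 8*n - 4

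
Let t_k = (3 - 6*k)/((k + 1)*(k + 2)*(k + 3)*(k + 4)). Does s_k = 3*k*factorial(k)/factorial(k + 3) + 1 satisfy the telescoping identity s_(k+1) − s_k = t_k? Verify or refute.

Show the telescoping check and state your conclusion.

s_(k+1) = (k**3 + 9*k**2 + 29*k + 27)/((k + 2)*(k + 3)*(k + 4))
s_(k+1) − s_k = (3 - 6*k)/((k + 1)*(k + 2)*(k + 3)*(k + 4))
(s_(k+1) − s_k) − t_k = 0

valid; difference matches t_k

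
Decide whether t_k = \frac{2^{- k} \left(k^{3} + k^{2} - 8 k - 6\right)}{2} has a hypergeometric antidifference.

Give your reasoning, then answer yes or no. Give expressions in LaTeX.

Compute t_(k+1)/t_k: get (k**3 + 4*k**2 - 3*k - 12)/(2*(k**3 + k**2 - 8*k - 6)).
Factor: A=1/2; B=1; C=k**3 + k**2 - 8*k - 6.
Key eq: (1/2)·f(k+1) = (1)·f(k) + (k**3 + k**2 - 8*k - 6).
deg f ≤ 3 (via 0,0,3).
Match coefficients ⇒ f(k) = -2*(k**3 + 4*k**2 + 3*k + 2).
So s_k = (B(k−1)f/C)·t_k = (-2*(k**3 + 4*k**2 + 3*k + 2)/((k + 3)*(k**2 - 2*k - 2)))·t_k = (-k**3 - 4*k**2 - 3*k - 2)/2**k.
Check: Δs_k = (k**3 + k**2 - 8*k - 6)/(2*2**k). ✓

Yes. s_k = 2^{- k} \left(- k^{3} - 4 k^{2} - 3 k - 2\right).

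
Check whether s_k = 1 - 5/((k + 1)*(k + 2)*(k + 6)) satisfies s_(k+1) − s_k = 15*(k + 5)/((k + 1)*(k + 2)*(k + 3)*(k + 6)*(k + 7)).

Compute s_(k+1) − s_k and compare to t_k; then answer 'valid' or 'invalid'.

valid (s_(k+1) − s_k reduces to t_k)

s_(k+1) = 1 - 5/((k + 2)*(k + 3)*(k + 7))
s_(k+1) − s_k = 15*(k + 5)/(k**5 + 19*k**4 + 131*k**3 + 401*k**2 + 540*k + 252)
(s_(k+1) − s_k) − t_k = 0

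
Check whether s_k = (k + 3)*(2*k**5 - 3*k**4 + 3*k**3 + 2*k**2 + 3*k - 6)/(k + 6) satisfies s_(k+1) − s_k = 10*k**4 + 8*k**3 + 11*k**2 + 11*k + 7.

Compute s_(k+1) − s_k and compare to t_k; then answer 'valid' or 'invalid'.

s_(k+1) = (2*k**6 + 15*k**5 + 39*k**4 + 57*k**3 + 66*k**2 + 57*k + 4)/(k + 7)
s_(k+1) − s_k = (10*k**6 + 114*k**5 + 322*k**4 + 322*k**3 + 387*k**2 + 343*k + 150)/(k**2 + 13*k + 42)
(s_(k+1) − s_k) − t_k = 3*(-8*k**5 - 71*k**4 - 56*k**3 - 75*k**2 - 70*k - 48)/(k**2 + 13*k + 42)

Invalid: residual 3*(-8*k**5 - 71*k**4 - 56*k**3 - 75*k**2 - 70*k - 48)/(k**2 + 13*k + 42) ≠ 0.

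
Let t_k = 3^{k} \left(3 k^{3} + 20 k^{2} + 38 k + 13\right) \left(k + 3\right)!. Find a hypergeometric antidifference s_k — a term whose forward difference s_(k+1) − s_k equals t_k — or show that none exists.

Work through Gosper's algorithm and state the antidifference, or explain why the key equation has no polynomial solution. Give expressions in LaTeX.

s_k = 3^{k} \left(k^{2} + k - 1\right) \left(k + 3\right)!

t_(k+1)/t_k = 3*(3*k**4 + 41*k**3 + 203*k**2 + 422*k + 296)/(3*k**3 + 20*k**2 + 38*k + 13).
Normal form (A,B,C) = (3*k + 12, 1, k**3 + 20*k**2/3 + 38*k/3 + 13/3).
Solve (3*k + 12)·f(k+1) − (1)·f(k) = k**3 + 20*k**2/3 + 38*k/3 + 13/3.
d = 2 from the (1,0,3) case.
Solve for f: f(k) = (k**2 + k - 1)/3 (degree 2 ≤ 2).
Get s_k = R·t_k = 3**k*(k**2 + k - 1)*factorial(k + 3) with R(k) = B(k−1)f(k)/C(k) = (k**2 + k - 1)/(3*k**3 + 20*k**2 + 38*k + 13).
Verify: 3**k*(3*k**3 + 20*k**2 + 38*k + 13)*factorial(k + 3) matches t_k.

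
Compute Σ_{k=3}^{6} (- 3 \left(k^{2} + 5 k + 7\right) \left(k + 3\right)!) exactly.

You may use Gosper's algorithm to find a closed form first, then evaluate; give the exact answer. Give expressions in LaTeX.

Step 1: r(k) = (k + 4)*(5*k + (k + 1)**2 + 12)/(k**2 + 5*k + 7).
Gosper form: A/B · C(k+1)/C(k) with A=k + 4, B=1, C=k**2 + 5*k + 7.
Solve (k + 4)·f(k+1) − (1)·f(k) = k**2 + 5*k + 7.
deg f ≤ 1 (via 1,0,2).
Match coefficients ⇒ f(k) = k + 1.
Get s_k = R·t_k = -3*(k + 1)*factorial(k + 3) with R(k) = B(k−1)f(k)/C(k) = (k + 1)/(k**2 + 5*k + 7).
Check: Δs_k = -3*(k**2 + 5*k + 7)*factorial(k + 3). ✓
Sum = s_(7) − s_(3); s_(7) = -87091200, s_(3) = -8640 ⇒ -87082560.

Σ = -87082560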